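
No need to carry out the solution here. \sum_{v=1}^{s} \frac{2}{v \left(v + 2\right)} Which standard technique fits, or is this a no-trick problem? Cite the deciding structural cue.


Method: telescoping — one partial-fraction pass turns \frac{2}{v \left(v + 2\right)} into a shifted difference, and shifted differences telescope.


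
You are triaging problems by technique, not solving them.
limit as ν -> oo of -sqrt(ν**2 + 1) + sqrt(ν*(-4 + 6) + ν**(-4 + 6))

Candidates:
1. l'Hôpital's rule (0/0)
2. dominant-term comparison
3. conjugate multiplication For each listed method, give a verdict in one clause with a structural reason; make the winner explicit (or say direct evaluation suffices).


Verdict: conjugate multiplication — infinity minus infinity with a radical in play — multiply by the conjugate so the divergences of sqrt(ν*(-4 + 6) + ν**(-4 + 6)) and sqrt(ν**2 + 1) annihilate.
- l'Hôpital's rule (0/0) — no quotient structure at all: the clash is ∞ minus ∞, which rationalizing converts into a tractable ratio.
- dominant-term comparison: no ranking of term growth rates resolves the limit here.
- conjugate multiplication — applicable, and directly so.


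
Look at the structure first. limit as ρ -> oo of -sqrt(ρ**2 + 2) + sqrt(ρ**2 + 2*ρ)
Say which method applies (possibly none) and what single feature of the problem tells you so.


Best approach: conjugate multiplication — both pieces blow up but their difference is finite; the conjugate trick rationalizes sqrt(ρ**2 + 2*ρ) - sqrt(ρ**2 + 2).


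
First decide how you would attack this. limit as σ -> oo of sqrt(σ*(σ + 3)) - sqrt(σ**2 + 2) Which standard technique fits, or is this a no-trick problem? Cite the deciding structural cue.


Diagnosis: conjugate multiplication — two divergent pieces with a minus sign between them and a radical in the mix: rationalize sqrt(σ*(σ + 3)) - sqrt(σ**2 + 2) before any limit law applies.


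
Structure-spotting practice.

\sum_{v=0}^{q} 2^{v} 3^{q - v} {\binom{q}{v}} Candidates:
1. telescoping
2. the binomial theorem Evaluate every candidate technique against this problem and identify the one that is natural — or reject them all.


Best approach: the binomial theorem — the binomial coefficients weight matched powers of 2 and 3, which is exactly the expansion of a binomial power.
- telescoping — computed from the summand as displayed, the partial sums build up without the pairwise collapse telescoping exploits.
- the binomial theorem — applicable, and directly so.


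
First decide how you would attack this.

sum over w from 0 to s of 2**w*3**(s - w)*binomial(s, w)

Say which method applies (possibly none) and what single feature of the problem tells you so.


Best approach: the binomial theorem — binomial(s, w) weighting matched powers of 2 and 3 is the expanded form of (2 + 3)^s — fold it back up.


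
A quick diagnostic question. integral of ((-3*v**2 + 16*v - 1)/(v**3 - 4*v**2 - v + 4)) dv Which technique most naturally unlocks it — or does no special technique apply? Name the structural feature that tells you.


Best approach: partial fractions — the factorization of v**3 - 4*v**2 - v + 4 is the whole battle; after it, each term is a table integral.


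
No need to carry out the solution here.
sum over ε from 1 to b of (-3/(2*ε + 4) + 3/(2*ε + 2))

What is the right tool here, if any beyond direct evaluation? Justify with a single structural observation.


Technique: telescoping — the summand is 3/(2*ε + 2) minus the same expression shifted by one, so consecutive terms cancel in pairs.


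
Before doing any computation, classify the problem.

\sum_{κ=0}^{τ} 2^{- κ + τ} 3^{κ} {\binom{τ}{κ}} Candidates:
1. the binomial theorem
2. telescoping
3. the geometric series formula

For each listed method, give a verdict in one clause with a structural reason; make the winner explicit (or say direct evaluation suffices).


Diagnosis: the binomial theorem — binomial coefficients against complementary powers of 3 and 2: recognize the binomial expansion and resum.
- the binomial theorem — yes, a natural case for it.
- telescoping — neither a shifted-difference shape nor integer-spaced poles are present.
- the geometric series formula: the term-to-term ratio changes with the index, so the geometric formula cannot close it.


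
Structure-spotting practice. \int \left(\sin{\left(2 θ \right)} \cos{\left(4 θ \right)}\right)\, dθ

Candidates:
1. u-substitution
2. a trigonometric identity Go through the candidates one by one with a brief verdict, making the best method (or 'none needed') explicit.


Diagnosis: a trigonometric identity — two different frequencies multiply in \sin{\left(2 θ \right)} \cos{\left(4 θ \right)}; the product-to-sum formula separates them.
- u-substitution: no subexpression of the integrand pairs with its own derivative as a factor — individual terms may offer their own substitutions, but any change of variable covering the whole integral would have to be constructed from outside the expression.
- a trigonometric identity: a fit — the right tool for this form.


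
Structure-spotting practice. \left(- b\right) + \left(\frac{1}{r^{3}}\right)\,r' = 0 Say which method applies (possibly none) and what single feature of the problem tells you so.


Diagnosis: separation of variables — all dependence on the two variables factors apart, the defining separable shape. One could also solve this as an exact equation; with each coefficient in its own variable, separating is the same work with fewer steps.


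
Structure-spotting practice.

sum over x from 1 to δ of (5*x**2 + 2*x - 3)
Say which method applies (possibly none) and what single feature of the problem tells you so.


Method: no special technique — every summand is a constant multiple of a power of x — apply the standard power-sum identities one degree at a time.


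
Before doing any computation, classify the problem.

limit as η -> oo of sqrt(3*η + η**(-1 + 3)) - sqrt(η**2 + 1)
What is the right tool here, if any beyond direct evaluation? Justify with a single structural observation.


Method: conjugate multiplication — an infinity-minus-infinity difference with a surviving radical — multiply by the conjugate to cancel the divergence.


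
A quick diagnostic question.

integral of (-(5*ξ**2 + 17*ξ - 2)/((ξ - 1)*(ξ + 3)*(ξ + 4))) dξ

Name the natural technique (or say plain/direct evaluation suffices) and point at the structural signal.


Best approach: partial fractions — the bottom factors while the top stays lower-degree — split into simple fractions and integrate piece by piece.


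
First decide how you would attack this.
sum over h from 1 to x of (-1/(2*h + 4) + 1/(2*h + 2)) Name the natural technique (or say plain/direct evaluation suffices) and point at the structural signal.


Technique: telescoping — write out three consecutive terms and watch the interior cancel: the advanced copy one term subtracts reappears as the very next term's leading piece, pair after pair.


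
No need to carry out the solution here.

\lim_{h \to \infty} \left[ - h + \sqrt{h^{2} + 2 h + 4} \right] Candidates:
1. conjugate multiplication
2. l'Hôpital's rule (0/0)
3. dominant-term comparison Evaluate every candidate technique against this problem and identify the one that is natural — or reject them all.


Method: conjugate multiplication — divergence minus divergence hides a finite answer — expose it by pairing \sqrt{h^{2} + 2 h + 4} - h with its conjugate.
- conjugate multiplication — applicable, and directly so.
- l'Hôpital's rule (0/0) — no quotient structure at all: the clash is ∞ minus ∞, which rationalizing converts into a tractable ratio.
- dominant-term comparison: leading-power comparison does not apply to this form.


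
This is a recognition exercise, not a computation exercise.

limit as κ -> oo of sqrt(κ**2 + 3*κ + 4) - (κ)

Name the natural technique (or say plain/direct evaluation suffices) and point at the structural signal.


Verdict: conjugate multiplication — the ∞ − ∞ radical form is the exact trigger for the conjugate maneuver.


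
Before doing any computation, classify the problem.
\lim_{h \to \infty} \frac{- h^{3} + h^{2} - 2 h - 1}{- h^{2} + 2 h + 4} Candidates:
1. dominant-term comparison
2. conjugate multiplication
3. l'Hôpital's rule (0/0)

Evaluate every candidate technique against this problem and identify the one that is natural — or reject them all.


Best approach: dominant-term comparison — as h grows, only the highest-degree terms matter — compare leading terms and read the limit off.
- dominant-term comparison: a fit — the right tool for this form.
- conjugate multiplication — multiplying by a conjugate would not remove any indeterminacy here.
- l'Hôpital's rule (0/0) — viewed as a single quotient this runs to ∞/∞, not the 0/0 clash this candidate addresses; an at-infinity variant of the rule would resolve it, but comparing leading growth reads the answer without differentiating.


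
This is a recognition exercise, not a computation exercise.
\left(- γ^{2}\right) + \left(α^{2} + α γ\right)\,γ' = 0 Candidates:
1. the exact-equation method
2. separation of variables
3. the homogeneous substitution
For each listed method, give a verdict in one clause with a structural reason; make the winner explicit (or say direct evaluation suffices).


Best approach: the homogeneous substitution — scaling α and γ together leaves the slope fixed — it depends only on γ/α, so substitute the ratio. Rewriting — with the variables' roles exchanged where the shape demands it — would expose a Bernoulli structure too; the homogeneous substitution simply reads the degrees directly.
- the exact-equation method: the cross partial derivatives disagree, so no single potential exists.
- separation of variables — no algebra isolates the independent variable on one side and the unknown on the other.
- the homogeneous substitution — applies; the problem has the shape this method handles.


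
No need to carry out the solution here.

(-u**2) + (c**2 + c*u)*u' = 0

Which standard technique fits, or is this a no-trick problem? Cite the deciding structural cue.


Verdict: the homogeneous substitution — scaling c and u together leaves the slope fixed — it depends only on u/c, so substitute the ratio. A Bernoulli substitution after rearrangement (possibly exchanging dependent and independent variable) is a fair alternative; the homogeneous route works on the equation as it stands.


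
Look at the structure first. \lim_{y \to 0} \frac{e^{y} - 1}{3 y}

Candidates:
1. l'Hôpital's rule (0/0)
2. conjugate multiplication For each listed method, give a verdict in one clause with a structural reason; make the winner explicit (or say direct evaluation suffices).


Best approach: l'Hôpital's rule (0/0) — the 0/0 form at 0 is the signature situation for l'Hôpital's rule. A local series expansion at the point resolves it as well; the rule is the packaged version of that step.
- l'Hôpital's rule (0/0): a fit — the right tool for this form.
- conjugate multiplication: no divergent radical difference is present for a conjugate pair to cancel.


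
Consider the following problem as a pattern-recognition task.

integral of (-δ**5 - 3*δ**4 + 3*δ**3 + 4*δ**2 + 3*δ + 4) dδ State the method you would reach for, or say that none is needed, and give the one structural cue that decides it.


Method: no special technique — nothing composite, nothing rational, nothing trigonometric — each constant-multiple power of δ integrates by the power rule alone.


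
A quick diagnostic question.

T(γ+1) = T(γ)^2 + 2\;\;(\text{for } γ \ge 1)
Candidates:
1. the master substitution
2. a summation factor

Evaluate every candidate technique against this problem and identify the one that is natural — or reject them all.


Verdict: no special technique — the recurrence is nonlinear in the sequence terms; no linear-recurrence method fits it as written — one iterates or studies it directly.
- the master substitution — the recursion steps by a constant offset, so exponential reindexing is pointless.
- a summation factor: no summation factor applies — the rule is not linear in the sequence values.


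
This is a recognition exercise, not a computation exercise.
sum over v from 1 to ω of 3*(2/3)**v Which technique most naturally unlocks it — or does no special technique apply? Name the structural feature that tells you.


Diagnosis: the geometric series formula — consecutive terms stand in a fixed index-free ratio — the geometric sum formula closes it.


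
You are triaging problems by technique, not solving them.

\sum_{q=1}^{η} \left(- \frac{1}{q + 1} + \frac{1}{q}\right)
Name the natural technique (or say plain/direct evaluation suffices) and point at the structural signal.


Diagnosis: telescoping — spot the paired structure — each term adds \frac{1}{q} and subtracts its successor value, which the next term restores: the definition of a telescoping chain.


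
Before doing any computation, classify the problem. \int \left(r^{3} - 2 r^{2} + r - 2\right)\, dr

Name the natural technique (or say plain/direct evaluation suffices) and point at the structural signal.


Method: no special technique — nothing composite, nothing rational, nothing trigonometric — each constant-multiple power of r integrates by the power rule alone.


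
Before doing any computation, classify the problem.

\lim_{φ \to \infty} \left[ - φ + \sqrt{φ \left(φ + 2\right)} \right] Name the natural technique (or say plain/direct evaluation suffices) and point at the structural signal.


Technique: conjugate multiplication — both pieces blow up but their difference is finite; the conjugate trick rationalizes \sqrt{φ \left(φ + 2\right)} - φ.


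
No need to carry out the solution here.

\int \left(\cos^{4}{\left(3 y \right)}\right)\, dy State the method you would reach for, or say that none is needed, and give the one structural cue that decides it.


Diagnosis: a trigonometric identity — even powers like \cos^{4}{\left(3 y \right)} never integrate directly; the half-angle identity lowers the degree first.


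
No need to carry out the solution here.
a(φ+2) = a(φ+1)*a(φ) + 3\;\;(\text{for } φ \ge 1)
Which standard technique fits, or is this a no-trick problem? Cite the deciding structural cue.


Best approach: no special technique — nonlinear feedback in the recursion rules out every root- or factor-based technique.


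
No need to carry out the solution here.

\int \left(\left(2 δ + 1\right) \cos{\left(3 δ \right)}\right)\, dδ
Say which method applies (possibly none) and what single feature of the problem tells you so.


Technique: integration by parts — differentiate 2 δ + 1, integrate \cos{\left(3 δ \right)}: each pass lowers the polynomial degree, so parts terminates.


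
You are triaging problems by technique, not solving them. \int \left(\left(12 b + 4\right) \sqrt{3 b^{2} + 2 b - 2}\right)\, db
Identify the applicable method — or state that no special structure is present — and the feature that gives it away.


Best approach: u-substitution — read it as f(3 b^{2} + 2 b - 2) times a constant multiple of d(3 b^{2} + 2 b - 2): one substitution, u = 3 b^{2} + 2 b - 2, finishes it.


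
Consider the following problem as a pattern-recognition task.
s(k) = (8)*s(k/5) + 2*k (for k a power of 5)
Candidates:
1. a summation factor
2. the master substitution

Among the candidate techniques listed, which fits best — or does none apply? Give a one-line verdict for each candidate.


Best approach: the master substitution — the call at k/5 makes this multiplicative recursion; the master-style substitution converts it to additive.
- a summation factor — a divided-index call is outside the fixed-shift first-order family a summation factor normalizes.
- the master substitution: yes, a natural case for it.


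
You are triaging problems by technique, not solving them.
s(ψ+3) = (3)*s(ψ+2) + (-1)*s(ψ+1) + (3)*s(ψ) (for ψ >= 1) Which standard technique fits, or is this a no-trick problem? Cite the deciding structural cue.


Technique: the characteristic-root method — because shifting ψ leaves the equation's coefficients unchanged, exponential trials reduce it to algebra.


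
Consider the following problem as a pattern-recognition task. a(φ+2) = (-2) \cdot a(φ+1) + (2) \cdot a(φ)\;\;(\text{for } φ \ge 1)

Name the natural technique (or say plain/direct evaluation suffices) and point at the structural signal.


Verdict: the characteristic-root method — no index-dependence in the weights and nothing inhomogeneous: classic characteristic-equation setup.


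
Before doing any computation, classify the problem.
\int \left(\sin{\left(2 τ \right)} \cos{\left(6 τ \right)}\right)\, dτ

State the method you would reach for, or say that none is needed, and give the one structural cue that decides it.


Best approach: a trigonometric identity — cross-frequency products like \sin{\left(2 τ \right)} \cos{\left(6 τ \right)} are the textbook product-to-sum case — the identity converts them to directly integrable sinusoids.


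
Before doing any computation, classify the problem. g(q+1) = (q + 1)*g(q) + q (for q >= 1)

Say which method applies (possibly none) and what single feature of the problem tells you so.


Technique: a summation factor — with the index-dependent coefficient q + 1, dividing by the cumulative product turns the left side into a pure difference.


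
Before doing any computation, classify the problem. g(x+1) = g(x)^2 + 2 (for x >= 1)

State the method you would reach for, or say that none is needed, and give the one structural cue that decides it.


Diagnosis: no special technique — nonlinear feedback in the recursion rules out every root- or factor-based technique.


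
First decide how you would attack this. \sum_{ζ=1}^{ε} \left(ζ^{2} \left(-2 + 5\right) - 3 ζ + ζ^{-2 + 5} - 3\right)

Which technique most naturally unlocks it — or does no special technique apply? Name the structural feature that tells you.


Best approach: no special technique — the sum is polynomial through and through; closed forms for each power of ζ finish it directly.


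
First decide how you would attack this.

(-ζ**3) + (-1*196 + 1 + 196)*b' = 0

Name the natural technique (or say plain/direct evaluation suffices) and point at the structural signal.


Method: no special technique — with b absent the equation is not coupled at all: direct integration in ζ.


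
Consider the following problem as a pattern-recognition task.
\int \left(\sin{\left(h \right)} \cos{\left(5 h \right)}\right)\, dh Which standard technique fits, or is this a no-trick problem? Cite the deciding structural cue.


Method: a trigonometric identity — \sin{\left(h \right)} \cos{\left(5 h \right)} mixes two frequencies; the product-to-sum identity splits it into single-frequency sinusoids.


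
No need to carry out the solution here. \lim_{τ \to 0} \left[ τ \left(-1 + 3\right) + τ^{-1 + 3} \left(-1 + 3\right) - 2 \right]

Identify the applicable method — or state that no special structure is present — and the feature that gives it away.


Verdict: no special technique — the expression is continuous at 0 — substitute and evaluate; no indeterminate form appears.


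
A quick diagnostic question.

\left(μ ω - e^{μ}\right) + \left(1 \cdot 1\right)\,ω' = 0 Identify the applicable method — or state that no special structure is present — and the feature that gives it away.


Method: a linear integrating factor — arrange it as ω' + μ·ω = (the forcing term) and the integrating factor does the rest.


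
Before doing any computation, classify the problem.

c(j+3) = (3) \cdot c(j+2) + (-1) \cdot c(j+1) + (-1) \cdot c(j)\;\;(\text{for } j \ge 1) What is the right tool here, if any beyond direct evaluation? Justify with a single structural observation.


Technique: the characteristic-root method — the recurrence treats every index alike (constant coefficients, no forcing) — precisely the regime where r^j trials close it.


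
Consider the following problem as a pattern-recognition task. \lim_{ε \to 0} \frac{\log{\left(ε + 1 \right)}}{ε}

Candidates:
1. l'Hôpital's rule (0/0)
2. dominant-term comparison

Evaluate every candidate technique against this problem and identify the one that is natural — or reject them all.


Diagnosis: l'Hôpital's rule (0/0) — the 0/0 form at 0 is the signature situation for l'Hôpital's rule. Expanding numerator and denominator to first order gives the same value — the rule automates exactly that.
- l'Hôpital's rule (0/0) — yes, a natural case for it.
- dominant-term comparison: this is not a rational comparison of growth rates at infinity.


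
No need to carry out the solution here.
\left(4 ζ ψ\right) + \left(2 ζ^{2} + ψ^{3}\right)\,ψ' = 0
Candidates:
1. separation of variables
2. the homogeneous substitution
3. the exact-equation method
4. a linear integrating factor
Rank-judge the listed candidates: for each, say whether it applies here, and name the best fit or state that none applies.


Method: the exact-equation method — 4 ζ ψ and 2 ζ^{2} + ψ^{3} pass the exactness check on the nose, so no integrating factor in ζ or ψ is needed at all.
- separation of variables — no algebra isolates the independent variable on one side and the unknown on the other.
- the homogeneous substitution — the slope changes under joint rescaling, failing the degree-zero test.
- the exact-equation method: applies; the problem has the shape this method handles.
- a linear integrating factor: the unknown enters nonlinearly (through a power, a denominator, or a transcendental function), which the linear integrating-factor recipe cannot absorb as-is — any repair would come from a preliminary substitution, not the factor.


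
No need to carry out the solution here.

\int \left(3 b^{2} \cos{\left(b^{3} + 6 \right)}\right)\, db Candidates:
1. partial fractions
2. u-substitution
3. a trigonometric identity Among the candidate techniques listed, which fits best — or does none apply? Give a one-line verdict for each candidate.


Method: u-substitution — everything non-trivial happens through the inner expression b^{3} + 6, and its derivative accounts for the remaining factor up to a constant, so set u = b^{3} + 6.
- partial fractions — there is no rational-function structure to decompose.
- u-substitution: a fit — the right tool for this form.
- a trigonometric identity — no identity rewrites this into an easier trigonometric form.


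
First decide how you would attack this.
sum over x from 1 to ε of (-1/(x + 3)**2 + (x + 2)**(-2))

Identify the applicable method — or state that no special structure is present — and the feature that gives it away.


Diagnosis: telescoping — each term adds (x + 2)**(-2) and subtracts the same expression advanced one index; that subtracted piece cancels against the next term's added copy — only the boundary terms survive.


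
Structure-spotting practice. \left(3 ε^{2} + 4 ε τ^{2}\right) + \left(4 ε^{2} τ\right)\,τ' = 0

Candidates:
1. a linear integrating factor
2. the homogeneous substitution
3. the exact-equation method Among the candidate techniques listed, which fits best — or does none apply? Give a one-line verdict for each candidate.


Technique: the exact-equation method — the cross partial derivatives of 3 ε^{2} + 4 ε τ^{2} and 4 ε^{2} τ agree, so the left side is the total differential of one potential in ε and τ.
- a linear integrating factor: a nonlinear term in the unknown puts this outside the integrating-factor template.
- the homogeneous substitution — rescaling both variables together changes the slope, so no ratio substitution collapses it.
- the exact-equation method — a fit — the right tool for this form.


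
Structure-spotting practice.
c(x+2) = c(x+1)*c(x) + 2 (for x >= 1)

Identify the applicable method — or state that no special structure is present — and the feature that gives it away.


Method: no special technique — the recurrence is nonlinear in the sequence terms; no linear-recurrence method fits it as written — one iterates or studies it directly.


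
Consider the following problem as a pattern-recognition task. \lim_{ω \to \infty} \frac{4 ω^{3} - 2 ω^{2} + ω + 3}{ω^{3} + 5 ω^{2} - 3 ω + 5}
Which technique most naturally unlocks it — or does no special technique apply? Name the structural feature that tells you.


Method: dominant-term comparison — divide by the highest power of ω present: lower-order terms vanish and the dominant ratio remains. As a single quotient, the ∞/∞ shape would yield to repeated differentiation as well — the growth comparison gets there in one look.


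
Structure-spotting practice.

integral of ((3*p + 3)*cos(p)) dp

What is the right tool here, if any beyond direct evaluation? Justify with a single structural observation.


Best approach: integration by parts — a polynomial factor 3*p + 3 multiplies cos(p); differentiating 3*p + 3 lowers its degree while cos(p) integrates cleanly, so parts wins.


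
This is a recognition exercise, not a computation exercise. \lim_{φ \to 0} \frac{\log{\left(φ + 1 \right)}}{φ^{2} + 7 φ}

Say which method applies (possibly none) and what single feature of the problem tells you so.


Best approach: l'Hôpital's rule (0/0) — numerator and denominator both vanish at 0 — a genuine 0/0 form, which is exactly when l'Hôpital applies. A local series expansion at the point resolves it as well; the rule is the packaged version of that step.


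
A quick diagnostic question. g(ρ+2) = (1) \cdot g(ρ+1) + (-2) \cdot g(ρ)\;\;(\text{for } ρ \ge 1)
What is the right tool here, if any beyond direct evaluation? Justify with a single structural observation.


Technique: the characteristic-root method — fixed numeric weights on consecutive terms and no forcing term added: the root method in its home territory.


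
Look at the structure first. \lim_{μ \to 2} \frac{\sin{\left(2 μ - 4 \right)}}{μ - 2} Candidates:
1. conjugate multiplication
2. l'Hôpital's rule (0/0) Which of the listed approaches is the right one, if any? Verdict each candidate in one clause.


Best approach: l'Hôpital's rule (0/0) — both numerator and denominator vanish at 2: the genuine 0/0 indeterminate that l'Hôpital exists for. Known elementary limits would finish this too — the rule just bypasses the case analysis.
- conjugate multiplication: there is no infinity-minus-infinity radical difference to rationalize.
- l'Hôpital's rule (0/0) — applies; the problem has the shape this method handles.


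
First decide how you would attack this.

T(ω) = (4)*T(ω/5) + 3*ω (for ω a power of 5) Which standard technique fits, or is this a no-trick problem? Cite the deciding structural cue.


Verdict: the master substitution — the argument contracts 5-fold per step: reindex ω exponentially and solve the linear recurrence in the new index.


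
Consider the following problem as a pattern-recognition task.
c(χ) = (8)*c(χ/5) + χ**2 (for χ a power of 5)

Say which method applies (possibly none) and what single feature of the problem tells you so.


Best approach: the master substitution — divide-the-index recursion (χ/5 inside the call) straightens out once the index is rewritten as 5^m.


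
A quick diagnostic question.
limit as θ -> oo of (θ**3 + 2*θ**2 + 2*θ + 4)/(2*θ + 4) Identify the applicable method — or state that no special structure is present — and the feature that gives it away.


Best approach: dominant-term comparison — divide through by the highest power of θ; every lower-order term dies and the dominant terms decide the limit. Differentiating the expression as a single quotient would eventually settle it as well; matching dominant growth settles it immediately.


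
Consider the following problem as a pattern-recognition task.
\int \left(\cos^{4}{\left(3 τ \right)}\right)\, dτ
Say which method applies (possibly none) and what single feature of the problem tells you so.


Best approach: a trigonometric identity — \cos^{4}{\left(3 τ \right)} is the textbook power-reduction case — identities first, antiderivatives second.


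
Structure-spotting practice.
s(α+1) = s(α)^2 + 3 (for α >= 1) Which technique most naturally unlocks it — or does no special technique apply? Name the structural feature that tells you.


Diagnosis: no special technique — a nonlinear dependence on earlier terms breaks linearity, and with it every superposition-based closed form.


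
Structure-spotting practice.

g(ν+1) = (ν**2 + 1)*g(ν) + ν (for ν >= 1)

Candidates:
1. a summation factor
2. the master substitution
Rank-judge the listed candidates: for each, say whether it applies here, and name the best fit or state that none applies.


Best approach: a summation factor — because the multiplier ν**2 + 1 is index-dependent, divide through by its running product and sum the resulting differences.
- a summation factor: yes, a natural case for it.
- the master substitution: there is no divide-the-index recursive argument.


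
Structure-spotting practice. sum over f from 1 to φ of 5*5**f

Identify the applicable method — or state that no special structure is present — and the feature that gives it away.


Best approach: the geometric series formula — the ratio of consecutive terms is the constant 5, independent of the index — a geometric sum.


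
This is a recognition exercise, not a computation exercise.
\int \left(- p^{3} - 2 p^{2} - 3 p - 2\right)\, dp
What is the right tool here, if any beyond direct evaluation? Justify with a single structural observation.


Method: no special technique — every term is a constant multiple of a power of p; term-wise power-rule integration needs no preliminary transformation.


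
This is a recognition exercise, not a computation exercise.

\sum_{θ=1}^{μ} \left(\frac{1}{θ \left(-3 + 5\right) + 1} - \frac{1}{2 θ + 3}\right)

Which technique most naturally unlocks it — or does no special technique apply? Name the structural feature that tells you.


Technique: telescoping — the summand is built as \frac{1}{θ \left(-3 + 5\right) + 1} minus its own successor — adjacent terms annihilate down the line.


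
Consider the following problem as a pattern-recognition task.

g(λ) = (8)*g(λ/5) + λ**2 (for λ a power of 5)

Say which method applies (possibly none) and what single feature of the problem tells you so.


Technique: the master substitution — the index is divided (λ/5), not shifted — substitute λ = 5^m to straighten it into a shift recurrence.


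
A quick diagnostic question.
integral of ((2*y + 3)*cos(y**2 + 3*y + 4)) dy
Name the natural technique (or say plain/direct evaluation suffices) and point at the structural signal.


Method: u-substitution — read it as f(y**2 + 3*y + 4) times a constant multiple of d(y**2 + 3*y + 4): one substitution, u = y**2 + 3*y + 4, finishes it.


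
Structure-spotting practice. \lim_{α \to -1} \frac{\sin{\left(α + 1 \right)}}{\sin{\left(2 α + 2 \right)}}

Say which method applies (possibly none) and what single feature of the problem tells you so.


Technique: l'Hôpital's rule (0/0) — substituting -1 gives 0 over 0; differentiate top and bottom once and re-evaluate. Known elementary limits would finish this too — the rule just bypasses the case analysis.


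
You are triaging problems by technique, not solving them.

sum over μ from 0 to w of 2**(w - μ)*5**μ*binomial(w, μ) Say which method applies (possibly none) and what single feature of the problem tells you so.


Best approach: the binomial theorem — the binomial coefficients weight matched powers of 5 and 2, which is exactly the expansion of a binomial power.


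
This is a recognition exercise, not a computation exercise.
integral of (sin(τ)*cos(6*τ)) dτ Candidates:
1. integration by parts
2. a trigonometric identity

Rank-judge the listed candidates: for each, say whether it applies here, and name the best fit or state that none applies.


Diagnosis: a trigonometric identity — the identity turns sin(τ)*cos(6*τ) into two lone cosines/sines, each trivially integrable.
- integration by parts — not the fit here: there is no polynomial factor to ladder down — parts can still close the trigonometric product by recursion, though the identity rewrite is the direct route.
- a trigonometric identity: yes, a natural case for it.


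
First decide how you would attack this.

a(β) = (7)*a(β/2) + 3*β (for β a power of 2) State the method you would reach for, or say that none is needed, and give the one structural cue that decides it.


Best approach: the master substitution — index division is the fingerprint: β/2 in the recursive call means substitute β = 2^m.


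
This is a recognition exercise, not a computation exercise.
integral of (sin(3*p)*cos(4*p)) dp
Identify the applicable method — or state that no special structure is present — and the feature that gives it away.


Technique: a trigonometric identity — distinct frequencies under one product (sin(3*p)*cos(4*p)): the product-to-sum identity is the systematic route to an integrable form.


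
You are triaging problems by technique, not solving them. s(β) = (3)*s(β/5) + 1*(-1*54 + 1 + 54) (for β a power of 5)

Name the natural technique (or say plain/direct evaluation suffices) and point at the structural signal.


Verdict: the master substitution — the index is divided (β/5), not shifted — substitute β = 5^m to straighten it into a shift recurrence.


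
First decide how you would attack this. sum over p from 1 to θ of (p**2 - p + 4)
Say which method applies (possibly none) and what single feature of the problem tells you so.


Method: no special technique — no ratio, no shift structure, no binomial pattern: sum the constant-multiple powers of p with known formulas.


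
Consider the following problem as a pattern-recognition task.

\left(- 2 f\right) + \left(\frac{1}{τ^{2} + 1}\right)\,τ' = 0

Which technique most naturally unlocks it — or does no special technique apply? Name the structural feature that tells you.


Verdict: separation of variables — one side of the product carries the independent variable, the other the unknown — the textbook separation shape. The cross-partial test also passes here (vacuously, each side single-variable); the potential-function route would work, separation is simply more immediate.


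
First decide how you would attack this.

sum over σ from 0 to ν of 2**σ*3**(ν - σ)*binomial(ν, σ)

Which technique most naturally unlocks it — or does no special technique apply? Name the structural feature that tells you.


Best approach: the binomial theorem — terms weighting binomial(ν, σ) against matched powers of 2 and 3 reassemble into (2 + 3)^ν by the binomial theorem.


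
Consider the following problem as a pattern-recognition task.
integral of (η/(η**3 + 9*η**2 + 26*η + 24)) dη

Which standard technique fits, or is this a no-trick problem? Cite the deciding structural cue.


Best approach: partial fractions — the bottom factors while the top stays lower-degree — split into simple fractions and integrate piece by piece.


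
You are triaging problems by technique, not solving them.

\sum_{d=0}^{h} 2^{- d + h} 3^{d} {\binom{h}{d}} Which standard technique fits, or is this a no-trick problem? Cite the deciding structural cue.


Method: the binomial theorem — terms weighting {\binom{h}{d}} against matched powers of 3 and 2 reassemble into (3 + 2)^h by the binomial theorem.


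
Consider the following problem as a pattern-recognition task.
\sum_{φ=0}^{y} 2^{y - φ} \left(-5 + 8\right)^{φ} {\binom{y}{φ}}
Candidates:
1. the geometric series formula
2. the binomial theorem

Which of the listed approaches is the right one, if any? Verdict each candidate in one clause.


Method: the binomial theorem — {\binom{y}{φ}} weighting matched powers of (-5 + 8) and 2 is the expanded form of ((-5 + 8) + 2)^y — fold it back up.
- the geometric series formula — the ratio of consecutive terms depends on the index.
- the binomial theorem: yes — fits the structure here.


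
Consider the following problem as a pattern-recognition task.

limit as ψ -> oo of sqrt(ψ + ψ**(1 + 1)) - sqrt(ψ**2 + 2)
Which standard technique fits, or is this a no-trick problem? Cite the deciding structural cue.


Technique: conjugate multiplication — infinity minus infinity with a radical in play — multiply by the conjugate so the divergences of sqrt(ψ + ψ**(1 + 1)) and sqrt(ψ**2 + 2) annihilate.


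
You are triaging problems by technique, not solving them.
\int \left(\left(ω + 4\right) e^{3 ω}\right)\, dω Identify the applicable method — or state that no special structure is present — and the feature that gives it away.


Verdict: integration by parts — differentiate ω + 4, integrate e^{3 ω}: each pass lowers the polynomial degree, so parts terminates.


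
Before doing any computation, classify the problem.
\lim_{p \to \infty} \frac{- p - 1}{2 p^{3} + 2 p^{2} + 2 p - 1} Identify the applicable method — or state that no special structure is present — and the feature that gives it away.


Best approach: dominant-term comparison — divide by the highest power of p present: lower-order terms vanish and the dominant ratio remains. l'Hôpital's at-infinity variant applies to the expression viewed as a single quotient; the leading-term comparison is the direct route.


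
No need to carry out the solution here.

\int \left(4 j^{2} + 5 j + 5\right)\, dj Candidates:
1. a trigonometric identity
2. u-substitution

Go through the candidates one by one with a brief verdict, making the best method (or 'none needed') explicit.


Best approach: no special technique — a term-by-term power-rule job in j; no substitution or rearrangement earns its keep here.
- a trigonometric identity: with no trigonometric functions present, identity rewriting has no target.
- u-substitution — any workable substitution here is cosmetic — the integrand is already in directly integrable form.


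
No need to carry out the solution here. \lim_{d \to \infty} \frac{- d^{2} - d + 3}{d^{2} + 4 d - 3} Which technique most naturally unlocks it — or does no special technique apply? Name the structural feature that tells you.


Technique: dominant-term comparison — growth-rate triage: the leading powers of d decide the limit, everything else is noise. l'Hôpital's at-infinity variant applies to the expression viewed as a single quotient; the leading-term comparison is the direct route.


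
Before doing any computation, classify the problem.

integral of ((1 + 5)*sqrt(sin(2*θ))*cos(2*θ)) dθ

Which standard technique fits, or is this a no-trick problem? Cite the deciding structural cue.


Method: u-substitution — collected, the integrand has one factor that is, up to a constant, the derivative of an inner expression the rest depends on — substitute for that inner expression.


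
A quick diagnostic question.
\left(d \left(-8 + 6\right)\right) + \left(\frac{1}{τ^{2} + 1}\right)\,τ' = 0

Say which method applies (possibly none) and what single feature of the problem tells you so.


Diagnosis: separation of variables — solved for the derivative, the right side splits multiplicatively into a function of each variable alone — divide and integrate each side. The cross-partial test also passes here (vacuously, each side single-variable); the potential-function route would work, separation is simply more immediate.


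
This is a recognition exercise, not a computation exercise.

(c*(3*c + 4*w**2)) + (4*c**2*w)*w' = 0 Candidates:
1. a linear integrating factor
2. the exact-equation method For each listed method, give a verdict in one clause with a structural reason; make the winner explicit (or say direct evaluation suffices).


Technique: the exact-equation method — equality of cross partials is the green light — assemble the potential function term by term.
- a linear integrating factor: a nonlinear term in the unknown puts this outside the integrating-factor template.
- the exact-equation method — applies; the problem has the shape this method handles.
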